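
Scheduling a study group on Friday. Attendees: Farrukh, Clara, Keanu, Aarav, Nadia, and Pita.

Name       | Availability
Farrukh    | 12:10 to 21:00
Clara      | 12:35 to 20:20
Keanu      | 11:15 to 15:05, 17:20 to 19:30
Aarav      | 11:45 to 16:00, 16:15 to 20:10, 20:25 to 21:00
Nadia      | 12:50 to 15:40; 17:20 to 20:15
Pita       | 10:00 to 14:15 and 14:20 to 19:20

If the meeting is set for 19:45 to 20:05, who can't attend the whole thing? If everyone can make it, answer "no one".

Farrukh: free for 19:45-20:05. Clara: free for 19:45-20:05. Keanu: not fully free for 19:45-20:05. Aarav: free for 19:45-20:05. Nadia: free for 19:45-20:05. Pita: not fully free for 19:45-20:05.

Keanu, Pita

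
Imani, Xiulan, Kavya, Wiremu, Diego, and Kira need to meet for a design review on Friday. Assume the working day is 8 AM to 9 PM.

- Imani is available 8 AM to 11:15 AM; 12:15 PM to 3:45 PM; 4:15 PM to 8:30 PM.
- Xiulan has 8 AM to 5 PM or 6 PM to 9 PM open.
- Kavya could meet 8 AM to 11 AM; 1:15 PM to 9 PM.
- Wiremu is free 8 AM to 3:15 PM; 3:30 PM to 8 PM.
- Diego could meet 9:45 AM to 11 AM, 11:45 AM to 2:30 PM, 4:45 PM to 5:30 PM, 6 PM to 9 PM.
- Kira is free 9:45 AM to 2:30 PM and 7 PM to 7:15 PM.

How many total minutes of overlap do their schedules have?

165

Imani ∩ Xiulan: 08:00-11:15, 12:15-15:45, 16:15-17:00, 18:00-20:30.
Imani ∩ Xiulan ∩ Kavya: 08:00-11:00, 13:15-15:45, 16:15-17:00, 18:00-20:30.
Imani ∩ Xiulan ∩ Kavya ∩ Wiremu: 08:00-11:00, 13:15-15:15, 15:30-15:45, 16:15-17:00, 18:00-20:00.
Imani ∩ Xiulan ∩ Kavya ∩ Wiremu ∩ Diego: 09:45-11:00, 13:15-14:30, 16:45-17:00, 18:00-20:00.
Imani ∩ Xiulan ∩ Kavya ∩ Wiremu ∩ Diego ∩ Kira: 09:45-11:00, 13:15-14:30, 19:00-19:15.
Summing the common windows: 75 + 75 + 15 = 165 minutes.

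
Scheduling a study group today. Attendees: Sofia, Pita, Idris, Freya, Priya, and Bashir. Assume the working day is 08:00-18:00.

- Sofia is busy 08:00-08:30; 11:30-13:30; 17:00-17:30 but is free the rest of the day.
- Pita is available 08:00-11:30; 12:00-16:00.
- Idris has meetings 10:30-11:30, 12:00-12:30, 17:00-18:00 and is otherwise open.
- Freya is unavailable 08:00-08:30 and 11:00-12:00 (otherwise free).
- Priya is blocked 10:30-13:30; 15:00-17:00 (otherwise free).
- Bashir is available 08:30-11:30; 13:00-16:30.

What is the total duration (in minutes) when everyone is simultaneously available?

210

Sofia free: 08:30-11:30, 13:30-17:00, 17:30-18:00 (invert busy blocks within the working day).
Pita free: 08:00-11:30, 12:00-16:00.
Idris free: 08:00-10:30, 11:30-12:00, 12:30-17:00 (invert busy blocks within the working day).
Freya free: 08:30-11:00, 12:00-18:00 (invert busy blocks within the working day).
Priya free: 08:00-10:30, 13:30-15:00, 17:00-18:00 (invert busy blocks within the working day).
Bashir free: 08:30-11:30, 13:00-16:30.
Sofia ∩ Pita: 08:30-11:30, 13:30-16:00.
Sofia ∩ Pita ∩ Idris: 08:30-10:30, 13:30-16:00.
Sofia ∩ Pita ∩ Idris ∩ Freya: 08:30-10:30, 13:30-16:00.
Sofia ∩ Pita ∩ Idris ∩ Freya ∩ Priya: 08:30-10:30, 13:30-15:00.
Sofia ∩ Pita ∩ Idris ∩ Freya ∩ Priya ∩ Bashir: 08:30-10:30, 13:30-15:00.
Summing the common windows: 120 + 90 = 210 minutes.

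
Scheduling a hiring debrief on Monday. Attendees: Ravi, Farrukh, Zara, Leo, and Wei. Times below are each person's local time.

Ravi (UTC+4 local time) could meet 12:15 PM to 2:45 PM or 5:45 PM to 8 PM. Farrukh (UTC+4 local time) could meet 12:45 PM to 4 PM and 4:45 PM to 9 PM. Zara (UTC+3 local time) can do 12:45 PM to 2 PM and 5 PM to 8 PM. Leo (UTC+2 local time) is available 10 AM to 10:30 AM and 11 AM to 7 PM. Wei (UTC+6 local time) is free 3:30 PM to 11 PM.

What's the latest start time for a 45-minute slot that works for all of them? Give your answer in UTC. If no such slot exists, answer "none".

Ravi in UTC: 08:15-10:45, 13:45-16:00 (subtract 4h to convert from UTC+4).
Farrukh in UTC: 08:45-12:00, 12:45-17:00 (subtract 4h to convert from UTC+4).
Zara in UTC: 09:45-11:00, 14:00-17:00 (subtract 3h to convert from UTC+3).
Leo in UTC: 08:00-08:30, 09:00-17:00 (subtract 2h to convert from UTC+2).
Wei in UTC: 09:30-17:00 (subtract 6h to convert from UTC+6).
Ravi ∩ Farrukh: 08:45-10:45, 13:45-16:00.
Ravi ∩ Farrukh ∩ Zara: 09:45-10:45, 14:00-16:00.
Ravi ∩ Farrukh ∩ Zara ∩ Leo: 09:45-10:45, 14:00-16:00.
Ravi ∩ Farrukh ∩ Zara ∩ Leo ∩ Wei: 09:45-10:45, 14:00-16:00.
The last common window of at least 45 minutes is 14:00-16:00; a 45-minute meeting can start as late as 15:15 and still end by 16:00.

15:15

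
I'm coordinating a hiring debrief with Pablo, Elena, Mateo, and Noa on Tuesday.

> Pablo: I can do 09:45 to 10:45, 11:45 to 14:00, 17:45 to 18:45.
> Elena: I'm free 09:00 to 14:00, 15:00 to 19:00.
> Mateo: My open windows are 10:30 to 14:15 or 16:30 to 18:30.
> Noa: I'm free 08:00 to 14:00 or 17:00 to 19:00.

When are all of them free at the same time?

10:30-10:45, 11:45-14:00, 17:45-18:30

Pablo ∩ Elena: 09:45-10:45, 11:45-14:00, 17:45-18:45.
Pablo ∩ Elena ∩ Mateo: 10:30-10:45, 11:45-14:00, 17:45-18:30.
Pablo ∩ Elena ∩ Mateo ∩ Noa: 10:30-10:45, 11:45-14:00, 17:45-18:30.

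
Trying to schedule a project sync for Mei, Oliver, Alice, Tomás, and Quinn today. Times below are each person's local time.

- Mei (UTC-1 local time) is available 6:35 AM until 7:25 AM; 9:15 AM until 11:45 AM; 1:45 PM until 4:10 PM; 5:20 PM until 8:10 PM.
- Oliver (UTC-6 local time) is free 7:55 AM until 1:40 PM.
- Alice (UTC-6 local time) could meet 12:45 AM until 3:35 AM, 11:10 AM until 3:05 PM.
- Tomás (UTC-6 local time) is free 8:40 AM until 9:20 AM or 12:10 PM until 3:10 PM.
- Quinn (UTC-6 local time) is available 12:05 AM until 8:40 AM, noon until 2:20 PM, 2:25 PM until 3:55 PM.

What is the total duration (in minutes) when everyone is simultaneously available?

80

Mei in UTC: 07:35-08:25, 10:15-12:45, 14:45-17:10, 18:20-21:10 (add 1h to convert from UTC-1).
Oliver in UTC: 13:55-19:40 (add 6h to convert from UTC-6).
Alice in UTC: 06:45-09:35, 17:10-21:05 (add 6h to convert from UTC-6).
Tomás in UTC: 14:40-15:20, 18:10-21:10 (add 6h to convert from UTC-6).
Quinn in UTC: 06:05-14:40, 18:00-20:20, 20:25-21:55 (add 6h to convert from UTC-6).
Mei ∩ Oliver: 14:45-17:10, 18:20-19:40.
Mei ∩ Oliver ∩ Alice: 18:20-19:40.
Mei ∩ Oliver ∩ Alice ∩ Tomás: 18:20-19:40.
Mei ∩ Oliver ∩ Alice ∩ Tomás ∩ Quinn: 18:20-19:40.
That's a single block of 80 minutes.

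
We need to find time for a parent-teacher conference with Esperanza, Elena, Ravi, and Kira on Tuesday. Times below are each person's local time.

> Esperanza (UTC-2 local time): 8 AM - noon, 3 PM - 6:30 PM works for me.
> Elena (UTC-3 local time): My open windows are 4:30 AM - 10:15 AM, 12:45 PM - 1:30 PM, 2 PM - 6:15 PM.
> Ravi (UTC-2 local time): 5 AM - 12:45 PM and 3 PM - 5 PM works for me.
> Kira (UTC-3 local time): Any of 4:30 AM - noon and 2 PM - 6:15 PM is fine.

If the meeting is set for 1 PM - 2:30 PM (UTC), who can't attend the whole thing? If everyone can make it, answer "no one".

Esperanza in UTC: 10:00-14:00, 17:00-20:30 (add 2h to convert from UTC-2).
Elena in UTC: 07:30-13:15, 15:45-16:30, 17:00-21:15 (add 3h to convert from UTC-3).
Ravi in UTC: 07:00-14:45, 17:00-19:00 (add 2h to convert from UTC-2).
Kira in UTC: 07:30-15:00, 17:00-21:15 (add 3h to convert from UTC-3).
Esperanza: not fully free for 13:00-14:30. Elena: not fully free for 13:00-14:30. Ravi: free for 13:00-14:30. Kira: free for 13:00-14:30.

Elena, Esperanza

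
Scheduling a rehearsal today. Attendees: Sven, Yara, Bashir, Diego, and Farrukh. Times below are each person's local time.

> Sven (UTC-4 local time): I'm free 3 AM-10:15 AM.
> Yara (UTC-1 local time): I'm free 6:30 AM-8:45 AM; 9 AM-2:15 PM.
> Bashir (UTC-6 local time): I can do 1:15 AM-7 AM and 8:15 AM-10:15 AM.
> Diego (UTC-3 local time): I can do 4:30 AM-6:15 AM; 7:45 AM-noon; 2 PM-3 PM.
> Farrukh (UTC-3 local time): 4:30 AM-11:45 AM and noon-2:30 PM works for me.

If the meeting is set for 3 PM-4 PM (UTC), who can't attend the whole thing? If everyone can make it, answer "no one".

Diego, Sven, Yara

Sven in UTC: 07:00-14:15 (add 4h to convert from UTC-4).
Yara in UTC: 07:30-09:45, 10:00-15:15 (add 1h to convert from UTC-1).
Bashir in UTC: 07:15-13:00, 14:15-16:15 (add 6h to convert from UTC-6).
Diego in UTC: 07:30-09:15, 10:45-15:00, 17:00-18:00 (add 3h to convert from UTC-3).
Farrukh in UTC: 07:30-14:45, 15:00-17:30 (add 3h to convert from UTC-3).
Sven: not fully free for 15:00-16:00. Yara: not fully free for 15:00-16:00. Bashir: free for 15:00-16:00. Diego: not fully free for 15:00-16:00. Farrukh: free for 15:00-16:00.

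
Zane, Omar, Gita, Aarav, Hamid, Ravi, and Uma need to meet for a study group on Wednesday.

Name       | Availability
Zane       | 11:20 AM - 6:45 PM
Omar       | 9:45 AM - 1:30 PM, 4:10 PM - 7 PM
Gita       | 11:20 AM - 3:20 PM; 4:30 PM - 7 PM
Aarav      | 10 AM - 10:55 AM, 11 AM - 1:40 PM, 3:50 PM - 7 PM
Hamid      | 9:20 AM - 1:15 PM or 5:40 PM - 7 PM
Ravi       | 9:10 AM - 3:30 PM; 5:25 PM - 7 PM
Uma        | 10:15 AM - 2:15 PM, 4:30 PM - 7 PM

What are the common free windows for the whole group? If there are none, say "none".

11:20-13:15, 17:40-18:45

Zane ∩ Omar: 11:20-13:30, 16:10-18:45.
Zane ∩ Omar ∩ Gita: 11:20-13:30, 16:30-18:45.
Zane ∩ Omar ∩ Gita ∩ Aarav: 11:20-13:30, 16:30-18:45.
Zane ∩ Omar ∩ Gita ∩ Aarav ∩ Hamid: 11:20-13:15, 17:40-18:45.
Zane ∩ Omar ∩ Gita ∩ Aarav ∩ Hamid ∩ Ravi: 11:20-13:15, 17:40-18:45.
Zane ∩ Omar ∩ Gita ∩ Aarav ∩ Hamid ∩ Ravi ∩ Uma: 11:20-13:15, 17:40-18:45.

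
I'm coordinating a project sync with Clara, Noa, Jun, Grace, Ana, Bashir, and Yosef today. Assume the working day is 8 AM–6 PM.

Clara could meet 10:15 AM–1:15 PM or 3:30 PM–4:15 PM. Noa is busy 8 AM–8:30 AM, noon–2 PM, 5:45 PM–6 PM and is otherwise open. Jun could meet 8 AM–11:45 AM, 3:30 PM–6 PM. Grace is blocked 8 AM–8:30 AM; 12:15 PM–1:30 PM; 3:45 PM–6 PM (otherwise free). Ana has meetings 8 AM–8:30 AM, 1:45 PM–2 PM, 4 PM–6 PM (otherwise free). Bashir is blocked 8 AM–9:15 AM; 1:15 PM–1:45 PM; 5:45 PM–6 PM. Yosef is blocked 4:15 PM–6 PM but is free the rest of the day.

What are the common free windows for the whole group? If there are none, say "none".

Clara free: 10:15-13:15, 15:30-16:15.
Noa free: 08:30-12:00, 14:00-17:45 (invert busy blocks within the working day).
Jun free: 08:00-11:45, 15:30-18:00.
Grace free: 08:30-12:15, 13:30-15:45 (invert busy blocks within the working day).
Ana free: 08:30-13:45, 14:00-16:00 (invert busy blocks within the working day).
Bashir free: 09:15-13:15, 13:45-17:45 (invert busy blocks within the working day).
Yosef free: 08:00-16:15 (invert busy blocks within the working day).
Clara ∩ Noa: 10:15-12:00, 15:30-16:15.
Clara ∩ Noa ∩ Jun: 10:15-11:45, 15:30-16:15.
Clara ∩ Noa ∩ Jun ∩ Grace: 10:15-11:45, 15:30-15:45.
Clara ∩ Noa ∩ Jun ∩ Grace ∩ Ana: 10:15-11:45, 15:30-15:45.
Clara ∩ Noa ∩ Jun ∩ Grace ∩ Ana ∩ Bashir: 10:15-11:45, 15:30-15:45.
Clara ∩ Noa ∩ Jun ∩ Grace ∩ Ana ∩ Bashir ∩ Yosef: 10:15-11:45, 15:30-15:45.

10:15-11:45, 15:30-15:45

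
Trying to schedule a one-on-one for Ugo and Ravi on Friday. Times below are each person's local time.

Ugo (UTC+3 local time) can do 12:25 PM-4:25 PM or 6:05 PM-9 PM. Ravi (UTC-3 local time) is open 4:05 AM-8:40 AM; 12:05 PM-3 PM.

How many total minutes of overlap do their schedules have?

310

Ugo in UTC: 09:25-13:25, 15:05-18:00 (subtract 3h to convert from UTC+3).
Ravi in UTC: 07:05-11:40, 15:05-18:00 (add 3h to convert from UTC-3).
Ugo ∩ Ravi: 09:25-11:40, 15:05-18:00.
So the common availability across everyone is 09:25-11:40, 15:05-18:00.
Summing the common windows: 135 + 175 = 310 minutes.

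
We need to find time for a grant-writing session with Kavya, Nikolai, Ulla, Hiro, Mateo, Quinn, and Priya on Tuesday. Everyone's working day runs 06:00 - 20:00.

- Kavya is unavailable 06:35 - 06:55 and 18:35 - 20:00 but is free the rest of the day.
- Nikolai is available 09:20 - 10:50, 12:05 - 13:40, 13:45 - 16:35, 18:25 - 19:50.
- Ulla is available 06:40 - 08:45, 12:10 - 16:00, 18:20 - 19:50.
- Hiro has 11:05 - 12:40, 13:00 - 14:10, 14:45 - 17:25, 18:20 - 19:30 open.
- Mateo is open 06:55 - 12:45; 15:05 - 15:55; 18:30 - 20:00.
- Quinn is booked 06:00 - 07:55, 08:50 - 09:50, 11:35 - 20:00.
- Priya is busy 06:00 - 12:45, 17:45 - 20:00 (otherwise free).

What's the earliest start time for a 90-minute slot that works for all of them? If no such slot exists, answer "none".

Kavya free: 06:00-06:35, 06:55-18:35 (invert busy blocks within the working day).
Nikolai free: 09:20-10:50, 12:05-13:40, 13:45-16:35, 18:25-19:50.
Ulla free: 06:40-08:45, 12:10-16:00, 18:20-19:50.
Hiro free: 11:05-12:40, 13:00-14:10, 14:45-17:25, 18:20-19:30.
Mateo free: 06:55-12:45, 15:05-15:55, 18:30-20:00.
Quinn free: 07:55-08:50, 09:50-11:35 (invert busy blocks within the working day).
Priya free: 12:45-17:45 (invert busy blocks within the working day).
Kavya ∩ Nikolai: 09:20-10:50, 12:05-13:40, 13:45-16:35, 18:25-18:35.
Kavya ∩ Nikolai ∩ Ulla: 12:10-13:40, 13:45-16:00, 18:25-18:35.
Kavya ∩ Nikolai ∩ Ulla ∩ Hiro: 12:10-12:40, 13:00-13:40, 13:45-14:10, 14:45-16:00, 18:25-18:35.
Kavya ∩ Nikolai ∩ Ulla ∩ Hiro ∩ Mateo: 12:10-12:40, 15:05-15:55, 18:30-18:35.
Kavya ∩ Nikolai ∩ Ulla ∩ Hiro ∩ Mateo ∩ Quinn: ∅.
Kavya ∩ Nikolai ∩ Ulla ∩ Hiro ∩ Mateo ∩ Quinn ∩ Priya: ∅.
There is no time when everyone is free.
No common window is at least 90 minutes long.

none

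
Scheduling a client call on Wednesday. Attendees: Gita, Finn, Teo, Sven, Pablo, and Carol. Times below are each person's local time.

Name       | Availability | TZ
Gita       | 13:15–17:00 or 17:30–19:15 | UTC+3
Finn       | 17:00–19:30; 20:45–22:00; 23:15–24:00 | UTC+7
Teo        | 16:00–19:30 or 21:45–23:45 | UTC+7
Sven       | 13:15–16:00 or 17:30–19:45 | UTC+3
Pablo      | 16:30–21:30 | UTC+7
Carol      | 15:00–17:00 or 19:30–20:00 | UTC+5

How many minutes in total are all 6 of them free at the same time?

Gita in UTC: 10:15-14:00, 14:30-16:15 (subtract 3h to convert from UTC+3).
Finn in UTC: 10:00-12:30, 13:45-15:00, 16:15-17:00 (subtract 7h to convert from UTC+7).
Teo in UTC: 09:00-12:30, 14:45-16:45 (subtract 7h to convert from UTC+7).
Sven in UTC: 10:15-13:00, 14:30-16:45 (subtract 3h to convert from UTC+3).
Pablo in UTC: 09:30-14:30 (subtract 7h to convert from UTC+7).
Carol in UTC: 10:00-12:00, 14:30-15:00 (subtract 5h to convert from UTC+5).
Gita ∩ Finn: 10:15-12:30, 13:45-14:00, 14:30-15:00.
Gita ∩ Finn ∩ Teo: 10:15-12:30, 14:45-15:00.
Gita ∩ Finn ∩ Teo ∩ Sven: 10:15-12:30, 14:45-15:00.
Gita ∩ Finn ∩ Teo ∩ Sven ∩ Pablo: 10:15-12:30.
Gita ∩ Finn ∩ Teo ∩ Sven ∩ Pablo ∩ Carol: 10:15-12:00.
That's a single block of 105 minutes.

105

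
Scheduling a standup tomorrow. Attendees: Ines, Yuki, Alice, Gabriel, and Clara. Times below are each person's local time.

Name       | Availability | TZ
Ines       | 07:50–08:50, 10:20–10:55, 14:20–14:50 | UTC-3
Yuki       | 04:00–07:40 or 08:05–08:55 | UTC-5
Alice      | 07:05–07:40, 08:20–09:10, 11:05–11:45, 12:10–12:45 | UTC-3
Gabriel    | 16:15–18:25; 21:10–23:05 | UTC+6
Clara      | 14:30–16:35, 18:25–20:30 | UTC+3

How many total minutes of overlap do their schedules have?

20

Ines in UTC: 10:50-11:50, 13:20-13:55, 17:20-17:50 (add 3h to convert from UTC-3).
Yuki in UTC: 09:00-12:40, 13:05-13:55 (add 5h to convert from UTC-5).
Alice in UTC: 10:05-10:40, 11:20-12:10, 14:05-14:45, 15:10-15:45 (add 3h to convert from UTC-3).
Gabriel in UTC: 10:15-12:25, 15:10-17:05 (subtract 6h to convert from UTC+6).
Clara in UTC: 11:30-13:35, 15:25-17:30 (subtract 3h to convert from UTC+3).
Ines ∩ Yuki: 10:50-11:50, 13:20-13:55.
Ines ∩ Yuki ∩ Alice: 11:20-11:50.
Ines ∩ Yuki ∩ Alice ∩ Gabriel: 11:20-11:50.
Ines ∩ Yuki ∩ Alice ∩ Gabriel ∩ Clara: 11:30-11:50.
So the common availability across everyone is 11:30-11:50.
That's a single block of 20 minutes.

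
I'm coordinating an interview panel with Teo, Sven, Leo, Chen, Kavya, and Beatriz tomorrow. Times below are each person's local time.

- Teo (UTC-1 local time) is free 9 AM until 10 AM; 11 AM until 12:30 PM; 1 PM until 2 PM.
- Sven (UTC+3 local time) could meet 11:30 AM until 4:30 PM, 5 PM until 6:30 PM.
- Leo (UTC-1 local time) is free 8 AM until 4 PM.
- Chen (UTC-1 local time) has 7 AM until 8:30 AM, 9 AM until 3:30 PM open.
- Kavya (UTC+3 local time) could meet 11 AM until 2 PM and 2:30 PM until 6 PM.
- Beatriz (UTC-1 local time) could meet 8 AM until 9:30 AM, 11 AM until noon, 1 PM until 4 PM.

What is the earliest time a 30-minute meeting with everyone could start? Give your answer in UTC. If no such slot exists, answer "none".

10:00

Teo in UTC: 10:00-11:00, 12:00-13:30, 14:00-15:00 (add 1h to convert from UTC-1).
Sven in UTC: 08:30-13:30, 14:00-15:30 (subtract 3h to convert from UTC+3).
Leo in UTC: 09:00-17:00 (add 1h to convert from UTC-1).
Chen in UTC: 08:00-09:30, 10:00-16:30 (add 1h to convert from UTC-1).
Kavya in UTC: 08:00-11:00, 11:30-15:00 (subtract 3h to convert from UTC+3).
Beatriz in UTC: 09:00-10:30, 12:00-13:00, 14:00-17:00 (add 1h to convert from UTC-1).
Teo ∩ Sven: 10:00-11:00, 12:00-13:30, 14:00-15:00.
Teo ∩ Sven ∩ Leo: 10:00-11:00, 12:00-13:30, 14:00-15:00.
Teo ∩ Sven ∩ Leo ∩ Chen: 10:00-11:00, 12:00-13:30, 14:00-15:00.
Teo ∩ Sven ∩ Leo ∩ Chen ∩ Kavya: 10:00-11:00, 12:00-13:30, 14:00-15:00.
Teo ∩ Sven ∩ Leo ∩ Chen ∩ Kavya ∩ Beatriz: 10:00-10:30, 12:00-13:00, 14:00-15:00.
The first common window of at least 30 minutes is 10:00-10:30, so the earliest start is 10:00.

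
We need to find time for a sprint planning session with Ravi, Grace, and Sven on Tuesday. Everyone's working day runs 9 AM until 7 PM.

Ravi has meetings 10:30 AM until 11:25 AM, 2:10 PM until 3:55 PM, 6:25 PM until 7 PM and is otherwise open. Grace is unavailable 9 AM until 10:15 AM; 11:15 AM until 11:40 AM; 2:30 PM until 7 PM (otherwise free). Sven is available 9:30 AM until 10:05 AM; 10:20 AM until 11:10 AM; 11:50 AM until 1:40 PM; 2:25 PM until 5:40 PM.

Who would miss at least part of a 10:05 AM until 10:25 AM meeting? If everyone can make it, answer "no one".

Ravi free: 09:00-10:30, 11:25-14:10, 15:55-18:25 (invert busy blocks within the working day).
Grace free: 10:15-11:15, 11:40-14:30 (invert busy blocks within the working day).
Sven free: 09:30-10:05, 10:20-11:10, 11:50-13:40, 14:25-17:40.
Ravi: free for 10:05-10:25. Grace: not fully free for 10:05-10:25. Sven: not fully free for 10:05-10:25.

Grace, Sven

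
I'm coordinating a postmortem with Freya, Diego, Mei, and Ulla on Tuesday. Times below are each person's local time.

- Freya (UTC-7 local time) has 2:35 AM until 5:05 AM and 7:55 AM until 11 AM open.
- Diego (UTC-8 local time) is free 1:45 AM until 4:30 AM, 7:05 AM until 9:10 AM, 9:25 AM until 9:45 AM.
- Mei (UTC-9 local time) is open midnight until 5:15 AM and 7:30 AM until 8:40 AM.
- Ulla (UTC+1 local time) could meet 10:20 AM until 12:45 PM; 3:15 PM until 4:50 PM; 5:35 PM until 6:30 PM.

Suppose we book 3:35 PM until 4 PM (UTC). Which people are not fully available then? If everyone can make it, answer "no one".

Freya in UTC: 09:35-12:05, 14:55-18:00 (add 7h to convert from UTC-7).
Diego in UTC: 09:45-12:30, 15:05-17:10, 17:25-17:45 (add 8h to convert from UTC-8).
Mei in UTC: 09:00-14:15, 16:30-17:40 (add 9h to convert from UTC-9).
Ulla in UTC: 09:20-11:45, 14:15-15:50, 16:35-17:30 (subtract 1h to convert from UTC+1).
Freya: free for 15:35-16:00. Diego: free for 15:35-16:00. Mei: not fully free for 15:35-16:00. Ulla: not fully free for 15:35-16:00.

Mei, Ulla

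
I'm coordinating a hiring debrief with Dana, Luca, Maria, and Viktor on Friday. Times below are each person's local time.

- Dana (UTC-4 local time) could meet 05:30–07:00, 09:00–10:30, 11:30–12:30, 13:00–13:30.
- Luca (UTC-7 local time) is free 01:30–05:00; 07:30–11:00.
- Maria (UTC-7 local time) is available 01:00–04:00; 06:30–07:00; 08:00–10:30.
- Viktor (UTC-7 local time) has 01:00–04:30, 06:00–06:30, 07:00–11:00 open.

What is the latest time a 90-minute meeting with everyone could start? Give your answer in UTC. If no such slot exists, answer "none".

Dana in UTC: 09:30-11:00, 13:00-14:30, 15:30-16:30, 17:00-17:30 (add 4h to convert from UTC-4).
Luca in UTC: 08:30-12:00, 14:30-18:00 (add 7h to convert from UTC-7).
Maria in UTC: 08:00-11:00, 13:30-14:00, 15:00-17:30 (add 7h to convert from UTC-7).
Viktor in UTC: 08:00-11:30, 13:00-13:30, 14:00-18:00 (add 7h to convert from UTC-7).
Dana ∩ Luca: 09:30-11:00, 15:30-16:30, 17:00-17:30.
Dana ∩ Luca ∩ Maria: 09:30-11:00, 15:30-16:30, 17:00-17:30.
Dana ∩ Luca ∩ Maria ∩ Viktor: 09:30-11:00, 15:30-16:30, 17:00-17:30.
The last common window of at least 90 minutes is 09:30-11:00; a 90-minute meeting can start as late as 09:30 and still end by 11:00.

09:30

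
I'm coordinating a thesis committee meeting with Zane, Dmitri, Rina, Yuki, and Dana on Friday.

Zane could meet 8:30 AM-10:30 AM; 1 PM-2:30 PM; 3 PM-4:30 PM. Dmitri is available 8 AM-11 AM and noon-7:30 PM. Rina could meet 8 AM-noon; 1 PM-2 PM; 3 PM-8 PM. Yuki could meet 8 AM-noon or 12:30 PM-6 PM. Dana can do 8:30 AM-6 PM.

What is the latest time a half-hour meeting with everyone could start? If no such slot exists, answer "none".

16:00

Zane ∩ Dmitri: 08:30-10:30, 13:00-14:30, 15:00-16:30.
Zane ∩ Dmitri ∩ Rina: 08:30-10:30, 13:00-14:00, 15:00-16:30.
Zane ∩ Dmitri ∩ Rina ∩ Yuki: 08:30-10:30, 13:00-14:00, 15:00-16:30.
Zane ∩ Dmitri ∩ Rina ∩ Yuki ∩ Dana: 08:30-10:30, 13:00-14:00, 15:00-16:30.
The last common window of at least 30 minutes is 15:00-16:30; a 30-minute meeting can start as late as 16:00 and still end by 16:30.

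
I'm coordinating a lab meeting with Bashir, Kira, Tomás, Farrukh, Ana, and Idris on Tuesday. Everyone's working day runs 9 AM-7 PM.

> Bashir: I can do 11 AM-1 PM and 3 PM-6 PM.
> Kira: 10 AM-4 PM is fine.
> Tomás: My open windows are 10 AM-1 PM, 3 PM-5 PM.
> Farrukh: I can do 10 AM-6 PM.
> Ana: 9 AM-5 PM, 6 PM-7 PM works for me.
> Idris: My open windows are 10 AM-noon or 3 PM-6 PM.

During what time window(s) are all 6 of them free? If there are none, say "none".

11:00-12:00, 15:00-16:00

Bashir ∩ Kira: 11:00-13:00, 15:00-16:00.
Bashir ∩ Kira ∩ Tomás: 11:00-13:00, 15:00-16:00.
Bashir ∩ Kira ∩ Tomás ∩ Farrukh: 11:00-13:00, 15:00-16:00.
Bashir ∩ Kira ∩ Tomás ∩ Farrukh ∩ Ana: 11:00-13:00, 15:00-16:00.
Bashir ∩ Kira ∩ Tomás ∩ Farrukh ∩ Ana ∩ Idris: 11:00-12:00, 15:00-16:00.
So the common availability across everyone is 11:00-12:00, 15:00-16:00.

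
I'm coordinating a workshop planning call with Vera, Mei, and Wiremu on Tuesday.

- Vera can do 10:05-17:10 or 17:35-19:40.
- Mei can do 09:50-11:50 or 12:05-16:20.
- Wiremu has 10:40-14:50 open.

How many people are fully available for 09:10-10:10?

nobody can make the full 09:10-10:10 slot — that's 0.

0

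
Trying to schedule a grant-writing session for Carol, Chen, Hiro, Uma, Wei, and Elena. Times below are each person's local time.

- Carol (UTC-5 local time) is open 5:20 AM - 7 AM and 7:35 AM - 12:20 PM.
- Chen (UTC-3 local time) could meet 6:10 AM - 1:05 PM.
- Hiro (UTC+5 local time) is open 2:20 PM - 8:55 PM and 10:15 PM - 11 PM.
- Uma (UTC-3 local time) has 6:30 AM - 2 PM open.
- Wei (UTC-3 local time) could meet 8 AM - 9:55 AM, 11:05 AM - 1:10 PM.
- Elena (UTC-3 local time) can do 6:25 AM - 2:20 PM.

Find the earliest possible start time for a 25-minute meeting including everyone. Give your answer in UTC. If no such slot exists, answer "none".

11:00

Carol in UTC: 10:20-12:00, 12:35-17:20 (add 5h to convert from UTC-5).
Chen in UTC: 09:10-16:05 (add 3h to convert from UTC-3).
Hiro in UTC: 09:20-15:55, 17:15-18:00 (subtract 5h to convert from UTC+5).
Uma in UTC: 09:30-17:00 (add 3h to convert from UTC-3).
Wei in UTC: 11:00-12:55, 14:05-16:10 (add 3h to convert from UTC-3).
Elena in UTC: 09:25-17:20 (add 3h to convert from UTC-3).
Carol ∩ Chen: 10:20-12:00, 12:35-16:05.
Carol ∩ Chen ∩ Hiro: 10:20-12:00, 12:35-15:55.
Carol ∩ Chen ∩ Hiro ∩ Uma: 10:20-12:00, 12:35-15:55.
Carol ∩ Chen ∩ Hiro ∩ Uma ∩ Wei: 11:00-12:00, 12:35-12:55, 14:05-15:55.
Carol ∩ Chen ∩ Hiro ∩ Uma ∩ Wei ∩ Elena: 11:00-12:00, 12:35-12:55, 14:05-15:55.
The first common window of at least 25 minutes is 11:00-12:00, so the earliest start is 11:00.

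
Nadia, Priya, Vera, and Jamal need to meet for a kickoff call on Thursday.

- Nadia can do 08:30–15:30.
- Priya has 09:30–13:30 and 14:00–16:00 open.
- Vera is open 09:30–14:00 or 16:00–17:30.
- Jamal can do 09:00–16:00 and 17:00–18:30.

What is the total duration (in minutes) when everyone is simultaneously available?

240

Nadia ∩ Priya: 09:30-13:30, 14:00-15:30.
Nadia ∩ Priya ∩ Vera: 09:30-13:30.
Nadia ∩ Priya ∩ Vera ∩ Jamal: 09:30-13:30.
Those are the intersection windows.
That's a single block of 240 minutes.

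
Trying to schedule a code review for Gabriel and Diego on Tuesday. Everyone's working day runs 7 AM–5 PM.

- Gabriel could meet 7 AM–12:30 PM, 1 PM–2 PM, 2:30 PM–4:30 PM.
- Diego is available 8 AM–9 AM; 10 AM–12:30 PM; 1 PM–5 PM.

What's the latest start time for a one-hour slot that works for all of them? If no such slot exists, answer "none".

15:30

Gabriel ∩ Diego: 08:00-09:00, 10:00-12:30, 13:00-14:00, 14:30-16:30.
The last common window of at least 60 minutes is 14:30-16:30; a 60-minute meeting can start as late as 15:30 and still end by 16:30.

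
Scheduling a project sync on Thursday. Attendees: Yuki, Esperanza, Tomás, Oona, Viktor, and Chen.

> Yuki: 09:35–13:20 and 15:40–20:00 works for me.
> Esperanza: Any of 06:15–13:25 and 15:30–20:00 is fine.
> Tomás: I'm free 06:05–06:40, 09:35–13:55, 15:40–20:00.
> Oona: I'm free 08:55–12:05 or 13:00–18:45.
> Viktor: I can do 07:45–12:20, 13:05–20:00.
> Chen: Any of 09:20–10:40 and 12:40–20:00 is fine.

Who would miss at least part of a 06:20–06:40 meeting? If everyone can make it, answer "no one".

Yuki: not fully free for 06:20-06:40. Esperanza: free for 06:20-06:40. Tomás: free for 06:20-06:40. Oona: not fully free for 06:20-06:40. Viktor: not fully free for 06:20-06:40. Chen: not fully free for 06:20-06:40.

Chen, Oona, Viktor, Yuki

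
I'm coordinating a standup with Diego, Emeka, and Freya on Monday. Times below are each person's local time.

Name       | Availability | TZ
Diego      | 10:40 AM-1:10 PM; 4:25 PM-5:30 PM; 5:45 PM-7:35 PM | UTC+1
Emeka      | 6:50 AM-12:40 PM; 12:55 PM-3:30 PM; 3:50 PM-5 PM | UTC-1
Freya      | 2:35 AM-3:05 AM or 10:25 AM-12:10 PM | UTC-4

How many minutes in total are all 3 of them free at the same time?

45

Diego in UTC: 09:40-12:10, 15:25-16:30, 16:45-18:35 (subtract 1h to convert from UTC+1).
Emeka in UTC: 07:50-13:40, 13:55-16:30, 16:50-18:00 (add 1h to convert from UTC-1).
Freya in UTC: 06:35-07:05, 14:25-16:10 (add 4h to convert from UTC-4).
Diego ∩ Emeka: 09:40-12:10, 15:25-16:30, 16:50-18:00.
Diego ∩ Emeka ∩ Freya: 15:25-16:10.
So the common availability across everyone is 15:25-16:10.
That's a single block of 45 minutes.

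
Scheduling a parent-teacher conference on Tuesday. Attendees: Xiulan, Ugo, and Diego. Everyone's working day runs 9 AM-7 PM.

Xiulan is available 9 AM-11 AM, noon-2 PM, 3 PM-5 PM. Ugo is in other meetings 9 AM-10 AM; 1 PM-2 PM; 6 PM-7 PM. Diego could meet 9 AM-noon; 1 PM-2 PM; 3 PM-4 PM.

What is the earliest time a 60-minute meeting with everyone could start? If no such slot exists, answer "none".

Xiulan free: 09:00-11:00, 12:00-14:00, 15:00-17:00.
Ugo free: 10:00-13:00, 14:00-18:00 (invert busy blocks within the working day).
Diego free: 09:00-12:00, 13:00-14:00, 15:00-16:00.
Xiulan ∩ Ugo: 10:00-11:00, 12:00-13:00, 15:00-17:00.
Xiulan ∩ Ugo ∩ Diego: 10:00-11:00, 15:00-16:00.
The first common window of at least 60 minutes is 10:00-11:00, so the earliest start is 10:00.

10:00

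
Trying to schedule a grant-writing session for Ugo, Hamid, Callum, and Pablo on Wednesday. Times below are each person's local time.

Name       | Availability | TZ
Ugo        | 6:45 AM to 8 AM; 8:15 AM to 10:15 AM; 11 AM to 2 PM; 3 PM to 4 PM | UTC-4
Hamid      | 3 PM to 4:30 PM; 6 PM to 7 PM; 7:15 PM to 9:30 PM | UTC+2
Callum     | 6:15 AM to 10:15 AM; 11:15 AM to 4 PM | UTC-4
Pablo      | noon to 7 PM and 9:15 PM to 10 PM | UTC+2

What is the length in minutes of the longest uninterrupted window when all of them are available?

Ugo in UTC: 10:45-12:00, 12:15-14:15, 15:00-18:00, 19:00-20:00 (add 4h to convert from UTC-4).
Hamid in UTC: 13:00-14:30, 16:00-17:00, 17:15-19:30 (subtract 2h to convert from UTC+2).
Callum in UTC: 10:15-14:15, 15:15-20:00 (add 4h to convert from UTC-4).
Pablo in UTC: 10:00-17:00, 19:15-20:00 (subtract 2h to convert from UTC+2).
Ugo ∩ Hamid: 13:00-14:15, 16:00-17:00, 17:15-18:00, 19:00-19:30.
Ugo ∩ Hamid ∩ Callum: 13:00-14:15, 16:00-17:00, 17:15-18:00, 19:00-19:30.
Ugo ∩ Hamid ∩ Callum ∩ Pablo: 13:00-14:15, 16:00-17:00, 19:15-19:30.
The longest is 13:00-14:15 at 75 minutes.

75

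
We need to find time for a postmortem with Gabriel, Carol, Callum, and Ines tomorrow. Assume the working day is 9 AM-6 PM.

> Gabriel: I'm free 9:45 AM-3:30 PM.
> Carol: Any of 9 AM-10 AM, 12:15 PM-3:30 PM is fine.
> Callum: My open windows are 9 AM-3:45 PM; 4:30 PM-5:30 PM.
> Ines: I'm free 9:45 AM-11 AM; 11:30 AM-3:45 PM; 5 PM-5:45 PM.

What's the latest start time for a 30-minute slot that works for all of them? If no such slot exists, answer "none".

Gabriel ∩ Carol: 09:45-10:00, 12:15-15:30.
Gabriel ∩ Carol ∩ Callum: 09:45-10:00, 12:15-15:30.
Gabriel ∩ Carol ∩ Callum ∩ Ines: 09:45-10:00, 12:15-15:30.
The last common window of at least 30 minutes is 12:15-15:30; a 30-minute meeting can start as late as 15:00 and still end by 15:30.

15:00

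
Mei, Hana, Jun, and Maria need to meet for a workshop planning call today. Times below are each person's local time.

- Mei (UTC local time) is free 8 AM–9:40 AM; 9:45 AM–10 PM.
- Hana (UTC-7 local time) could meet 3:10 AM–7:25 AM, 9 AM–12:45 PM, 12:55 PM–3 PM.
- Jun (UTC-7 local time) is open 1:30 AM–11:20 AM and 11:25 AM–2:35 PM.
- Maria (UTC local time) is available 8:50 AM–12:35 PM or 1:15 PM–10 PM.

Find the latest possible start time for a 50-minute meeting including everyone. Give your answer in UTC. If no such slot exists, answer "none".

Mei in UTC: 08:00-09:40, 09:45-22:00.
Hana in UTC: 10:10-14:25, 16:00-19:45, 19:55-22:00 (add 7h to convert from UTC-7).
Jun in UTC: 08:30-18:20, 18:25-21:35 (add 7h to convert from UTC-7).
Maria in UTC: 08:50-12:35, 13:15-22:00.
Mei ∩ Hana: 10:10-14:25, 16:00-19:45, 19:55-22:00.
Mei ∩ Hana ∩ Jun: 10:10-14:25, 16:00-18:20, 18:25-19:45, 19:55-21:35.
Mei ∩ Hana ∩ Jun ∩ Maria: 10:10-12:35, 13:15-14:25, 16:00-18:20, 18:25-19:45, 19:55-21:35.
The last common window of at least 50 minutes is 19:55-21:35; a 50-minute meeting can start as late as 20:45 and still end by 21:35.

20:45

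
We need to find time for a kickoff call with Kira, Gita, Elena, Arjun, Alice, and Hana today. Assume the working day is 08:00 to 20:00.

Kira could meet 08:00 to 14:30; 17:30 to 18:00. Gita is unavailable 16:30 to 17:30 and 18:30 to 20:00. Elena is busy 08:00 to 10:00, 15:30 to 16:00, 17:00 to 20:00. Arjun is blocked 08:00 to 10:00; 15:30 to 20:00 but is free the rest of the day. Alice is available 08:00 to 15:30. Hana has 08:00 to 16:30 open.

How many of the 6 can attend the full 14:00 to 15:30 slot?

5

Kira free: 08:00-14:30, 17:30-18:00.
Gita free: 08:00-16:30, 17:30-18:30 (invert busy blocks within the working day).
Elena free: 10:00-15:30, 16:00-17:00 (invert busy blocks within the working day).
Arjun free: 10:00-15:30 (invert busy blocks within the working day).
Alice free: 08:00-15:30.
Hana free: 08:00-16:30.
Gita, Elena, Arjun, Alice, and Hana can make the full 14:00-15:30 slot — that's 5.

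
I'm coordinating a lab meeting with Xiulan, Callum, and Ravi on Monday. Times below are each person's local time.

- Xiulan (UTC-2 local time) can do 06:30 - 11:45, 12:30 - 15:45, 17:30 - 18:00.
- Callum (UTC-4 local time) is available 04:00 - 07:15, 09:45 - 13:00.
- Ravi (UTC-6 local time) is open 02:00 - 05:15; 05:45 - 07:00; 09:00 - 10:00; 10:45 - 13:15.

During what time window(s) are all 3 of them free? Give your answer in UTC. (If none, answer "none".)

08:30-11:15, 15:00-16:00, 16:45-17:00

Xiulan in UTC: 08:30-13:45, 14:30-17:45, 19:30-20:00 (add 2h to convert from UTC-2).
Callum in UTC: 08:00-11:15, 13:45-17:00 (add 4h to convert from UTC-4).
Ravi in UTC: 08:00-11:15, 11:45-13:00, 15:00-16:00, 16:45-19:15 (add 6h to convert from UTC-6).
Xiulan ∩ Callum: 08:30-11:15, 14:30-17:00.
Xiulan ∩ Callum ∩ Ravi: 08:30-11:15, 15:00-16:00, 16:45-17:00.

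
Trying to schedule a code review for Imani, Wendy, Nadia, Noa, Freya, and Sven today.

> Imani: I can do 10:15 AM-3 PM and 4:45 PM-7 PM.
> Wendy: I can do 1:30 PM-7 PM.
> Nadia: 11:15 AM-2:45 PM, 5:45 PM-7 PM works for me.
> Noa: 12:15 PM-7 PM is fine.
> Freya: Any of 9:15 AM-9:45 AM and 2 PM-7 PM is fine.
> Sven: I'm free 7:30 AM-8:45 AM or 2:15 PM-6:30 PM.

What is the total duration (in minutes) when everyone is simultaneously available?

Imani ∩ Wendy: 13:30-15:00, 16:45-19:00.
Imani ∩ Wendy ∩ Nadia: 13:30-14:45, 17:45-19:00.
Imani ∩ Wendy ∩ Nadia ∩ Noa: 13:30-14:45, 17:45-19:00.
Imani ∩ Wendy ∩ Nadia ∩ Noa ∩ Freya: 14:00-14:45, 17:45-19:00.
Imani ∩ Wendy ∩ Nadia ∩ Noa ∩ Freya ∩ Sven: 14:15-14:45, 17:45-18:30.
Summing the common windows: 30 + 45 = 75 minutes.

75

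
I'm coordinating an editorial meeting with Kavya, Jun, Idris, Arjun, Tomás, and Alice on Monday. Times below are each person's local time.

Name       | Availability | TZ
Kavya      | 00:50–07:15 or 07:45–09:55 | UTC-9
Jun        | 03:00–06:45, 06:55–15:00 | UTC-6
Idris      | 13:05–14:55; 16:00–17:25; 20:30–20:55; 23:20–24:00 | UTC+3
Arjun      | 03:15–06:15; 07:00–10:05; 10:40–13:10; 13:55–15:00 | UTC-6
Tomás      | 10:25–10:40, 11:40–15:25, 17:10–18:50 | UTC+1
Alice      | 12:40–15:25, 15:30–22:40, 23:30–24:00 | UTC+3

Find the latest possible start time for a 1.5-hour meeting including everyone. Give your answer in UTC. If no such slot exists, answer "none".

Kavya in UTC: 09:50-16:15, 16:45-18:55 (add 9h to convert from UTC-9).
Jun in UTC: 09:00-12:45, 12:55-21:00 (add 6h to convert from UTC-6).
Idris in UTC: 10:05-11:55, 13:00-14:25, 17:30-17:55, 20:20-21:00 (subtract 3h to convert from UTC+3).
Arjun in UTC: 09:15-12:15, 13:00-16:05, 16:40-19:10, 19:55-21:00 (add 6h to convert from UTC-6).
Tomás in UTC: 09:25-09:40, 10:40-14:25, 16:10-17:50 (subtract 1h to convert from UTC+1).
Alice in UTC: 09:40-12:25, 12:30-19:40, 20:30-21:00 (subtract 3h to convert from UTC+3).
Kavya ∩ Jun: 09:50-12:45, 12:55-16:15, 16:45-18:55.
Kavya ∩ Jun ∩ Idris: 10:05-11:55, 13:00-14:25, 17:30-17:55.
Kavya ∩ Jun ∩ Idris ∩ Arjun: 10:05-11:55, 13:00-14:25, 17:30-17:55.
Kavya ∩ Jun ∩ Idris ∩ Arjun ∩ Tomás: 10:40-11:55, 13:00-14:25, 17:30-17:50.
Kavya ∩ Jun ∩ Idris ∩ Arjun ∩ Tomás ∩ Alice: 10:40-11:55, 13:00-14:25, 17:30-17:50.
So the common availability across everyone is 10:40-11:55, 13:00-14:25, 17:30-17:50.
No common window is at least 90 minutes long.

none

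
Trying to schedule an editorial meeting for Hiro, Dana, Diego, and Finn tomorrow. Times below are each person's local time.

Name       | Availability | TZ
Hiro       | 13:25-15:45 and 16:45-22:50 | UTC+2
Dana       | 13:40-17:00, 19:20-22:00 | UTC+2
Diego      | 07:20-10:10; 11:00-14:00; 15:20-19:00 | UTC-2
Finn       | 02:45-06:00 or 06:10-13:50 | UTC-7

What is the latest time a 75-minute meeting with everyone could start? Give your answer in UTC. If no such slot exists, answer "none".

18:45

Hiro in UTC: 11:25-13:45, 14:45-20:50 (subtract 2h to convert from UTC+2).
Dana in UTC: 11:40-15:00, 17:20-20:00 (subtract 2h to convert from UTC+2).
Diego in UTC: 09:20-12:10, 13:00-16:00, 17:20-21:00 (add 2h to convert from UTC-2).
Finn in UTC: 09:45-13:00, 13:10-20:50 (add 7h to convert from UTC-7).
Hiro ∩ Dana: 11:40-13:45, 14:45-15:00, 17:20-20:00.
Hiro ∩ Dana ∩ Diego: 11:40-12:10, 13:00-13:45, 14:45-15:00, 17:20-20:00.
Hiro ∩ Dana ∩ Diego ∩ Finn: 11:40-12:10, 13:10-13:45, 14:45-15:00, 17:20-20:00.
The last common window of at least 75 minutes is 17:20-20:00; a 75-minute meeting can start as late as 18:45 and still end by 20:00.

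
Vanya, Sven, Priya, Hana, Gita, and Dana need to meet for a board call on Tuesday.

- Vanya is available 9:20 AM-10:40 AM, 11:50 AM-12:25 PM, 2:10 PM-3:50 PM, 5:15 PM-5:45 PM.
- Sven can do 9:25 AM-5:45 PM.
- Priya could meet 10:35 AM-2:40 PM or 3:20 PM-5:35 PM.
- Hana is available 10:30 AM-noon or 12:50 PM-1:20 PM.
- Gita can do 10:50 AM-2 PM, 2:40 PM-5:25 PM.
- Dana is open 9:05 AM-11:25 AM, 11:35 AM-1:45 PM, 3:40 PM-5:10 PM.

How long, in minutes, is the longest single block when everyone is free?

10

Vanya ∩ Sven: 09:25-10:40, 11:50-12:25, 14:10-15:50, 17:15-17:45.
Vanya ∩ Sven ∩ Priya: 10:35-10:40, 11:50-12:25, 14:10-14:40, 15:20-15:50, 17:15-17:35.
Vanya ∩ Sven ∩ Priya ∩ Hana: 10:35-10:40, 11:50-12:00.
Vanya ∩ Sven ∩ Priya ∩ Hana ∩ Gita: 11:50-12:00.
Vanya ∩ Sven ∩ Priya ∩ Hana ∩ Gita ∩ Dana: 11:50-12:00.
The longest is 11:50-12:00 at 10 minutes.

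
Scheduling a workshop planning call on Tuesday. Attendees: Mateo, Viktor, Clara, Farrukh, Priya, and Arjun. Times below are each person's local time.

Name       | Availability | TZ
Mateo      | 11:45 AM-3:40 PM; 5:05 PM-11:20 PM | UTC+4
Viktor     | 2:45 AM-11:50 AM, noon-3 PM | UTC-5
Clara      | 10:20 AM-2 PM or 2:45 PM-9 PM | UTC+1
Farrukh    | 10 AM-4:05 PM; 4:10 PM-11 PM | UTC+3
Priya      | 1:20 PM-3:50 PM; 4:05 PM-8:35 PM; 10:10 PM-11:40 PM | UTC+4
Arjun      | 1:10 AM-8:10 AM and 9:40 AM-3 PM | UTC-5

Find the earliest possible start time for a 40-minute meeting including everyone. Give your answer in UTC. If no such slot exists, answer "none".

09:20

Mateo in UTC: 07:45-11:40, 13:05-19:20 (subtract 4h to convert from UTC+4).
Viktor in UTC: 07:45-16:50, 17:00-20:00 (add 5h to convert from UTC-5).
Clara in UTC: 09:20-13:00, 13:45-20:00 (subtract 1h to convert from UTC+1).
Farrukh in UTC: 07:00-13:05, 13:10-20:00 (subtract 3h to convert from UTC+3).
Priya in UTC: 09:20-11:50, 12:05-16:35, 18:10-19:40 (subtract 4h to convert from UTC+4).
Arjun in UTC: 06:10-13:10, 14:40-20:00 (add 5h to convert from UTC-5).
Mateo ∩ Viktor: 07:45-11:40, 13:05-16:50, 17:00-19:20.
Mateo ∩ Viktor ∩ Clara: 09:20-11:40, 13:45-16:50, 17:00-19:20.
Mateo ∩ Viktor ∩ Clara ∩ Farrukh: 09:20-11:40, 13:45-16:50, 17:00-19:20.
Mateo ∩ Viktor ∩ Clara ∩ Farrukh ∩ Priya: 09:20-11:40, 13:45-16:35, 18:10-19:20.
Mateo ∩ Viktor ∩ Clara ∩ Farrukh ∩ Priya ∩ Arjun: 09:20-11:40, 14:40-16:35, 18:10-19:20.
Those are the intersection windows.
The first common window of at least 40 minutes is 09:20-11:40, so the earliest start is 09:20.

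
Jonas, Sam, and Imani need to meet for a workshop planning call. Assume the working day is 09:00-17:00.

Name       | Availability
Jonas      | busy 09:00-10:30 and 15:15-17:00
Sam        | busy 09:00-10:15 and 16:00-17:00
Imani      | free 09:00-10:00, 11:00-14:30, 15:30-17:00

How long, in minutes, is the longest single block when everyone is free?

Jonas free: 10:30-15:15 (invert busy blocks within the working day).
Sam free: 10:15-16:00 (invert busy blocks within the working day).
Imani free: 09:00-10:00, 11:00-14:30, 15:30-17:00.
Jonas ∩ Sam: 10:30-15:15.
Jonas ∩ Sam ∩ Imani: 11:00-14:30.
Those are the intersection windows.
The longest is 11:00-14:30 at 210 minutes.

210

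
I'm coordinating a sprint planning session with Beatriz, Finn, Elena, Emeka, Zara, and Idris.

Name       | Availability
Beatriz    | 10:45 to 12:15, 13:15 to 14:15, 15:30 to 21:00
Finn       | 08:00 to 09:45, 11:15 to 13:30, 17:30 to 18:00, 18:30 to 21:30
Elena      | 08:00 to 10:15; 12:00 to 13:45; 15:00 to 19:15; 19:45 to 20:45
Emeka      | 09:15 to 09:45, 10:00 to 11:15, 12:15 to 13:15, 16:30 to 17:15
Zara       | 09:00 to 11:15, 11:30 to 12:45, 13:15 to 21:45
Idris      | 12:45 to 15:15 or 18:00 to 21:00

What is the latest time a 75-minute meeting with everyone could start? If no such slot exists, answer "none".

Beatriz ∩ Finn: 11:15-12:15, 13:15-13:30, 17:30-18:00, 18:30-21:00.
Beatriz ∩ Finn ∩ Elena: 12:00-12:15, 13:15-13:30, 17:30-18:00, 18:30-19:15, 19:45-20:45.
Beatriz ∩ Finn ∩ Elena ∩ Emeka: ∅.
Beatriz ∩ Finn ∩ Elena ∩ Emeka ∩ Zara: ∅.
Beatriz ∩ Finn ∩ Elena ∩ Emeka ∩ Zara ∩ Idris: ∅.
There is no time when everyone is free.
No common window is at least 75 minutes long.

none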